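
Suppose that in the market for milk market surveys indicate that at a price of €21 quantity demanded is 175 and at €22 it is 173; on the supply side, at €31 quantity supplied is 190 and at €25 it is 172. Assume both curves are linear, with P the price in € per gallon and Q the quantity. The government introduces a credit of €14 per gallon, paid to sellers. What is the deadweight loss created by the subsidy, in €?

Deadweight loss = €117.6.

Demand slope: (173 − 175)/(22 − 21) = -2, so Qd = 217 − 2P.
Supply slope: (172 − 190)/(25 − 31) = 3, so Qs = 3P + 97.
Before the subsidy: set 217 − 2P = 3P + 97 → P* = €24, Q* = 169.
With a per-unit subsidy paid to sellers, each receives P + 14 per unit sold, so supply becomes Qs = 3(P + 14) + 97.
Solving gives Q = 185.8 with buyers paying €15.6 and sellers receiving €29.6 (the €14 wedge).
Quantity rises by |ΔQ| = |169 − 185.8| = 16.8.
DWL = ½ · t · |ΔQ| = ½ · 14 · 16.8 = €117.6.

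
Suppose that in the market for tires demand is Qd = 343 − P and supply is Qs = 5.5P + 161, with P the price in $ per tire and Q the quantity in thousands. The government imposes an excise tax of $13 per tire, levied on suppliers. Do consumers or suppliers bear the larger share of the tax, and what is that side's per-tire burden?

Consumers bear the larger share: $11 per tire.

Without the tax, 343 − P = 5.5P + 161 gives 6.5P = 182, so P* = $28 and Q* = 315.
With the tax collected from suppliers, supply shifts: Qs = 5.5(P − 13) + 161.
New equilibrium: consumers pay $39, suppliers receive $26, Q = 304. (Wedge: Pb − Ps = 13.)
Per-tire burden: consumers $11, suppliers $2.
Consumers take the larger share because demand is less price-elastic here (demand slope 1 vs supply slope 5.5).
The less price-elastic side of the market bears the larger share of a per-unit tax.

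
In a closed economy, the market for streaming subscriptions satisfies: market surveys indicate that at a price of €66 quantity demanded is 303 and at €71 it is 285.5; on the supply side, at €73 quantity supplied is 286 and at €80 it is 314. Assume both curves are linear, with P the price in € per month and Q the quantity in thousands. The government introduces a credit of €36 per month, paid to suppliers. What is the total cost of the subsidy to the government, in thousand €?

Government outlay = €12571.2 thousand.

Demand slope: (285.5 − 303)/(71 − 66) = -3.5, so Qd = 534 − 3.5P.
Supply slope: (314 − 286)/(80 − 73) = 4, so Qs = 4P − 6.
Before the subsidy: set 534 − 3.5P = 4P − 6 → P* = €72, Q* = 282.
With a per-unit subsidy paid to suppliers, each receives P + 36 per unit sold, so supply becomes Qs = 4(P + 36) − 6.
New equilibrium: consumers pay €52.8, suppliers receive €88.8, Q = 349.2. (Wedge: Pb − Ps = −36.)
Outlay = t · Q = 36 · 349.2 = €12571.2.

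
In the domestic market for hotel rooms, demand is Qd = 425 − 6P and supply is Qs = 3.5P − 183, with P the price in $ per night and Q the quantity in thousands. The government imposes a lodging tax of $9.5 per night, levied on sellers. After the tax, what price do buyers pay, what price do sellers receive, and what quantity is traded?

Without the tax, 425 − 6P = 3.5P − 183 gives 9.5P = 608, so P* = $64 and Q* = 41.
With the tax collected from sellers, supply shifts: Qs = 3.5(P − 9.5) − 183.
New equilibrium: buyers pay $67.5, sellers receive $58, Q = 20. (Wedge: Pb − Ps = 9.5.)

Buyers pay $67.5; sellers receive $58; quantity = 20.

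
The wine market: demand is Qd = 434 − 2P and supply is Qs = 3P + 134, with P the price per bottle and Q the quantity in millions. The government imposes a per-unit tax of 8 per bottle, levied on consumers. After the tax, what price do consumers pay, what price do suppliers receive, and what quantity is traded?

Consumers pay 64.8; suppliers receive 56.8; quantity = 304.4.

Before the tax: set 434 − 2P = 3P + 134 → P* = 60, Q* = 314.
With the tax collected from consumers, demand (in seller-price terms) shifts: Qd = 434 − 2(P + 8).
Solving gives Q = 304.4 with consumers paying 64.8 and suppliers receiving 56.8 (the 8 wedge).
The less price-elastic side of the market bears the larger share of a per-unit tax.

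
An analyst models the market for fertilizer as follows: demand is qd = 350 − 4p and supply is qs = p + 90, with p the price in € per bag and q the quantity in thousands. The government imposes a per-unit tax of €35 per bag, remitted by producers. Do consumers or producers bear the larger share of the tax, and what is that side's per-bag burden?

Without the tax, 350 − 4p = p + 90 gives 5p = 260, so p* = €52 and q* = 142.
With the tax collected from producers, supply shifts: qs = (p − 35) + 90.
Solving gives q = 114 with consumers paying €59 and producers receiving €24 (the €35 wedge).
Per-bag burden: consumers €7, producers €28.
Producers take the larger share because supply is less price-elastic here (demand slope 4 vs supply slope 1).
The less price-elastic side of the market bears the larger share of a per-unit tax.

Producers bear the larger share: €28 per bag.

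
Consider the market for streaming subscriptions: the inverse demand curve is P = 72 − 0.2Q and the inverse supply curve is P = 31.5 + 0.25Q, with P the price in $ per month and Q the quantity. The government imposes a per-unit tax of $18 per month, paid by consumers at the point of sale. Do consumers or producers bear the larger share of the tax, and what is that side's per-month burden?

Inverting to Q(P) form: Qd = 360 − 5P; Qs = 4P − 126.
Before the tax: set 360 − 5P = 4P − 126 → P* = $54, Q* = 90.
With the tax collected from consumers, demand (in seller-price terms) shifts: Qd = 360 − 5(P + 18).
New equilibrium: consumers pay $62, producers receive $44, Q = 50. (Wedge: Pb − Ps = 18.)
Per-month burden: consumers $8, producers $10.
Producers take the larger share because supply is less price-elastic here (demand slope 5 vs supply slope 4).

Producers bear the larger share: $10 per month.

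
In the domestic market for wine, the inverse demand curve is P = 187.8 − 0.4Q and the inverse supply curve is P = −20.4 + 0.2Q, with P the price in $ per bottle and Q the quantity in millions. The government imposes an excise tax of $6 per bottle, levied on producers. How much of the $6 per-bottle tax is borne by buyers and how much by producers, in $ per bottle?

Buyers bear $4 per bottle; producers bear $2 per bottle.

Inverting to Q(P) form: Qd = 469.5 − 2.5P; Qs = 5P + 102.
Before the tax: set 469.5 − 2.5P = 5P + 102 → P* = $49, Q* = 347.
With the tax collected from producers, supply shifts: Qs = 5(P − 6) + 102.
Solving gives Q = 337 with buyers paying $53 and producers receiving $47 (the $6 wedge).
Burden on buyers: $4; on producers: $2. (They sum to $6.)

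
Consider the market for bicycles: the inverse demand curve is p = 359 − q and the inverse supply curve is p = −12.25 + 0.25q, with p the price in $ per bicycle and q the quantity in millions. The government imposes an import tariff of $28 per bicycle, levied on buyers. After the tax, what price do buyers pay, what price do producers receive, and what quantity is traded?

Buyers pay $84.4; producers receive $56.4; quantity = 274.6.

Inverting to q(p) form: qd = 359 − p; qs = 4p + 49.
Without the tax, 359 − p = 4p + 49 gives 5p = 310, so p* = $62 and q* = 297.
With the tax collected from buyers, demand (in seller-price terms) shifts: qd = 359 − (p + 28).
Solving gives q = 274.6 with buyers paying $84.4 and producers receiving $56.4 (the $28 wedge).
The less price-elastic side of the market bears the larger share of a per-unit tax.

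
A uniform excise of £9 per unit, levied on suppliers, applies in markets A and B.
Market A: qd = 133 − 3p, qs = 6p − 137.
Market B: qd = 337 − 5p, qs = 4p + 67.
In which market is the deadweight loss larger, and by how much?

Market A: pre-tax p* = £30, q* = 43; post-tax q = 25; deadweight loss = £81.
Market B: pre-tax p* = £30, q* = 187; post-tax q = 167; deadweight loss = £90.
Difference: £81 vs £90 → market B is larger by £9.

Market B, by £9.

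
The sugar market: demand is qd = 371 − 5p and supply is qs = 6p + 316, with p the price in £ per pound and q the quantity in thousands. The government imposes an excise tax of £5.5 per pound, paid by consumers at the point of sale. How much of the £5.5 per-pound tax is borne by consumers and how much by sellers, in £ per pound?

Without the tax, 371 − 5p = 6p + 316 gives 11p = 55, so p* = £5 and q* = 346.
With the tax collected from consumers, demand (in seller-price terms) shifts: qd = 371 − 5(p + 5.5).
New equilibrium: consumers pay £8, sellers receive £2.5, q = 331. (Wedge: pb − ps = 5.5.)
Burden on consumers: £3; on sellers: £2.5. (They sum to £5.5.)

Consumers bear £3 per pound; sellers bear £2.5 per pound.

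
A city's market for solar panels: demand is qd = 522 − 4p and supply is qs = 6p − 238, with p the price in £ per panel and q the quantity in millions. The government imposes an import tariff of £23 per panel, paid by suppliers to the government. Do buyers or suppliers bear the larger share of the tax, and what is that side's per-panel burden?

Buyers bear the larger share: £13.8 per panel.

Before the tax: set 522 − 4p = 6p − 238 → p* = £76, q* = 218.
With the tax collected from suppliers, supply shifts: qs = 6(p − 23) − 238.
Solving gives q = 162.8 with buyers paying £89.8 and suppliers receiving £66.8 (the £23 wedge).
Per-panel burden: buyers £13.8, suppliers £9.2.
Buyers take the larger share because demand is less price-elastic here (demand slope 4 vs supply slope 6).
The less price-elastic side of the market bears the larger share of a per-unit tax.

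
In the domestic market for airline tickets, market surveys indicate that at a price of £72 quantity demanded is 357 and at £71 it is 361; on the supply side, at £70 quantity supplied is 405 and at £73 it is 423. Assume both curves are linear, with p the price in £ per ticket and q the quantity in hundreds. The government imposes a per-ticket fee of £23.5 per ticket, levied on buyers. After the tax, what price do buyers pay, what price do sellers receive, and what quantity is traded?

Demand slope: (361 − 357)/(71 − 72) = -4, so qd = 645 − 4p.
Supply slope: (423 − 405)/(73 − 70) = 6, so qs = 6p − 15.
Without the tax, 645 − 4p = 6p − 15 gives 10p = 660, so p* = £66 and q* = 381.
With the tax collected from buyers, demand (in seller-price terms) shifts: qd = 645 − 4(p + 23.5).
Solving gives q = 324.6 with buyers paying £80.1 and sellers receiving £56.6 (the £23.5 wedge).

Buyers pay £80.1; sellers receive £56.6; quantity = 324.6.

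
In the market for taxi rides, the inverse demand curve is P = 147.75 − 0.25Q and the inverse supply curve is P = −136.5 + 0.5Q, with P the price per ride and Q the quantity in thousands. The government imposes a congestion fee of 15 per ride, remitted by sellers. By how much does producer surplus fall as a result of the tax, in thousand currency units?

Inverting to Q(P) form: Qd = 591 − 4P; Qs = 2P + 273.
Before the tax: set 591 − 4P = 2P + 273 → P* = 53, Q* = 379.
With the tax collected from sellers, supply shifts: Qs = 2(P − 15) + 273.
New equilibrium: buyers pay 58, sellers receive 43, Q = 359. (Wedge: Pb − Ps = 15.)
ΔPS is the trapezoid between Q = 359 and Q = 379 of height 10: ½ · (379 + 359) · 10 = 3690.

Producer surplus falls by 3690 thousand.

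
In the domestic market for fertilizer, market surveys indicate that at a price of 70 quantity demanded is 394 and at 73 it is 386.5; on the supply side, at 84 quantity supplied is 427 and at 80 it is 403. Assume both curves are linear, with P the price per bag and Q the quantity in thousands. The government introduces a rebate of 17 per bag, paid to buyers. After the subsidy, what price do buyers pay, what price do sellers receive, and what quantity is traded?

Buyers pay 64; sellers receive 81; quantity = 409.

Demand slope: (386.5 − 394)/(73 − 70) = -2.5, so Qd = 569 − 2.5P.
Supply slope: (403 − 427)/(80 − 84) = 6, so Qs = 6P − 77.
Before the subsidy: set 569 − 2.5P = 6P − 77 → P* = 76, Q* = 379.
With a per-unit subsidy paid to buyers, each effectively pays P − 17, so demand becomes Qd = 569 − 2.5(P − 17).
New equilibrium: buyers pay 64, sellers receive 81, Q = 409. (Wedge: Pb − Ps = −17.)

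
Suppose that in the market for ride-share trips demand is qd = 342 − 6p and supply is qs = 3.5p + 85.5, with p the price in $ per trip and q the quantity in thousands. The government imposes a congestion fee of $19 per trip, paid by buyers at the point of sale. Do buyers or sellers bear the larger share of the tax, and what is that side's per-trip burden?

Sellers bear the larger share: $12 per trip.

Without the tax, 342 − 6p = 3.5p + 85.5 gives 9.5p = 256.5, so p* = $27 and q* = 180.
With the tax collected from buyers, demand (in seller-price terms) shifts: qd = 342 − 6(p + 19).
Solving gives q = 138 with buyers paying $34 and sellers receiving $15 (the $19 wedge).
Per-trip burden: buyers $7, sellers $12.
Sellers take the larger share because supply is less price-elastic here (demand slope 6 vs supply slope 3.5).
The less price-elastic side of the market bears the larger share of a per-unit tax.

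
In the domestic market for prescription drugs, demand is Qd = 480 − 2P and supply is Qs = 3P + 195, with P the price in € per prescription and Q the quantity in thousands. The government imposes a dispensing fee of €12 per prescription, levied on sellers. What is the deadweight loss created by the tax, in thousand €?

Deadweight loss = €86.4 thousand.

Without the tax, 480 − 2P = 3P + 195 gives 5P = 285, so P* = €57 and Q* = 366.
With the tax collected from sellers, supply shifts: Qs = 3(P − 12) + 195.
New equilibrium: buyers pay €64.2, sellers receive €52.2, Q = 351.6. (Wedge: Pb − Ps = 12.)
Quantity falls by |ΔQ| = |366 − 351.6| = 14.4.
DWL = ½ · t · |ΔQ| = ½ · 12 · 14.4 = €86.4.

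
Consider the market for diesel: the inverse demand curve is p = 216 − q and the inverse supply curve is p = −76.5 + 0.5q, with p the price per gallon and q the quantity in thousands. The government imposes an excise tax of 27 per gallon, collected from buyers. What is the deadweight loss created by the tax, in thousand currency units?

Deadweight loss = 243 thousand.

Inverting to q(p) form: qd = 216 − p; qs = 2p + 153.
Before the tax: set 216 − p = 2p + 153 → p* = 21, q* = 195.
With the tax collected from buyers, demand (in seller-price terms) shifts: qd = 216 − (p + 27).
Solving gives q = 177 with buyers paying 39 and producers receiving 12 (the 27 wedge).
Quantity falls by |ΔQ| = |195 − 177| = 18.
DWL = ½ · t · |ΔQ| = ½ · 27 · 18 = 243.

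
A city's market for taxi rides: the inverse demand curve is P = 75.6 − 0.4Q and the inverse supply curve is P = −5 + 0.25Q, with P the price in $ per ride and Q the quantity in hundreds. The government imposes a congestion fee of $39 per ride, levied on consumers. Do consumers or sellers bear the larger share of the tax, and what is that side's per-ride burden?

Consumers bear the larger share: $24 per ride.

Rewrite in direct form: Qd = 189 − 2.5P and Qs = 4P + 20.
Before the tax: set 189 − 2.5P = 4P + 20 → P* = $26, Q* = 124.
With the tax collected from consumers, demand (in seller-price terms) shifts: Qd = 189 − 2.5(P + 39).
Solving gives Q = 64 with consumers paying $50 and sellers receiving $11 (the $39 wedge).
Per-ride burden: consumers $24, sellers $15.
Consumers take the larger share because demand is less price-elastic here (demand slope 2.5 vs supply slope 4).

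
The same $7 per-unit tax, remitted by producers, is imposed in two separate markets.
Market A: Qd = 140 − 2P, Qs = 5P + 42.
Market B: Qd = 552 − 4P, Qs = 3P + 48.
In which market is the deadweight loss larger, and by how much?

Market B, by $7.

Market A: pre-tax P* = $14, Q* = 112; post-tax Q = 102; deadweight loss = $35.
Market B: pre-tax P* = $72, Q* = 264; post-tax Q = 252; deadweight loss = $42.
Difference: $35 vs $42 → market B is larger by $7.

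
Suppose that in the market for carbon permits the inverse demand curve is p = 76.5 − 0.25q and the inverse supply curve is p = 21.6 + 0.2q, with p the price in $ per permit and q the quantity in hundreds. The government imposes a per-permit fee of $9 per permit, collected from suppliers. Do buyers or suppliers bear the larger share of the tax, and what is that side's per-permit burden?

Inverting to q(p) form: qd = 306 − 4p; qs = 5p − 108.
Before the tax: set 306 − 4p = 5p − 108 → p* = $46, q* = 122.
With the tax collected from suppliers, supply shifts: qs = 5(p − 9) − 108.
Solving gives q = 102 with buyers paying $51 and suppliers receiving $42 (the $9 wedge).
Per-permit burden: buyers $5, suppliers $4.
Buyers take the larger share because demand is less price-elastic here (demand slope 4 vs supply slope 5).
The less price-elastic side of the market bears the larger share of a per-unit tax.

Buyers bear the larger share: $5 per permit.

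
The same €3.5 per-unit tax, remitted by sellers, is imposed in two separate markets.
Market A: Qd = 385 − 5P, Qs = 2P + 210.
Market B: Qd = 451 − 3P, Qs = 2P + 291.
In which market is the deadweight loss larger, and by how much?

Market A, by €1.4.

Market A: pre-tax P* = €25, Q* = 260; post-tax Q = 255; deadweight loss = €8.75.
Market B: pre-tax P* = €32, Q* = 355; post-tax Q = 350.8; deadweight loss = €7.35.
Difference: €8.75 vs €7.35 → market A is larger by €1.4.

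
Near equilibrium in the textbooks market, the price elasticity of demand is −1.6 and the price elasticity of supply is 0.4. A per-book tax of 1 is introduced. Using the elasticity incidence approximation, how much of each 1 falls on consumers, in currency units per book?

Consumers bear ≈ 0.2 per book.

Incidence ratio: consumers' share ≈ εs / (εs + |εd|) = 0.4 / (0.4 + 1.6) = 0.2.
So consumers bear ≈ 0.2 × 1 = 0.2; sellers bear 0.8.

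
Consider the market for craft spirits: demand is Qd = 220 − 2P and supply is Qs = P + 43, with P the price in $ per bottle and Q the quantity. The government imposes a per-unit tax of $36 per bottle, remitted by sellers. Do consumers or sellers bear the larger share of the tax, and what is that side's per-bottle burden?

Without the tax, 220 − 2P = P + 43 gives 3P = 177, so P* = $59 and Q* = 102.
With the tax collected from sellers, supply shifts: Qs = (P − 36) + 43.
Solving gives Q = 78 with consumers paying $71 and sellers receiving $35 (the $36 wedge).
Per-bottle burden: consumers $12, sellers $24.
Sellers take the larger share because supply is less price-elastic here (demand slope 2 vs supply slope 1).

Sellers bear the larger share: $24 per bottle.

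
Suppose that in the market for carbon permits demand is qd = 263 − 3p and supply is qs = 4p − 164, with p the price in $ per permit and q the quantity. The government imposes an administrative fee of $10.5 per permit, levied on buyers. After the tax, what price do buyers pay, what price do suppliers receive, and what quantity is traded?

Buyers pay $67; suppliers receive $56.5; quantity = 62.

Without the tax, 263 − 3p = 4p − 164 gives 7p = 427, so p* = $61 and q* = 80.
With the tax collected from buyers, demand (in seller-price terms) shifts: qd = 263 − 3(p + 10.5).
Solving gives q = 62 with buyers paying $67 and suppliers receiving $56.5 (the $10.5 wedge).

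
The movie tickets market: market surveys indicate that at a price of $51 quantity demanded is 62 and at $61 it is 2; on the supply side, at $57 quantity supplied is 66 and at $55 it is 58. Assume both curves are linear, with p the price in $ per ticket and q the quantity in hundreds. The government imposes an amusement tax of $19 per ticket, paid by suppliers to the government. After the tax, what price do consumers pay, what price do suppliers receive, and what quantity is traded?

Consumers pay $60.6; suppliers receive $41.6; quantity = 4.4.

Demand slope: (2 − 62)/(61 − 51) = -6, so qd = 368 − 6p.
Supply slope: (58 − 66)/(55 − 57) = 4, so qs = 4p − 162.
Before the tax: set 368 − 6p = 4p − 162 → p* = $53, q* = 50.
With the tax collected from suppliers, supply shifts: qs = 4(p − 19) − 162.
Solving gives q = 4.4 with consumers paying $60.6 and suppliers receiving $41.6 (the $19 wedge).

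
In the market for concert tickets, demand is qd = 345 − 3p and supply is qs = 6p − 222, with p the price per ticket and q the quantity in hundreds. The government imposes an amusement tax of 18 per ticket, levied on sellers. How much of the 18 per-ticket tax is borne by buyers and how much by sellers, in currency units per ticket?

Buyers bear 12 per ticket; sellers bear 6 per ticket.

Before the tax: set 345 − 3p = 6p − 222 → p* = 63, q* = 156.
With the tax collected from sellers, supply shifts: qs = 6(p − 18) − 222.
New equilibrium: buyers pay 75, sellers receive 57, q = 120. (Wedge: pb − ps = 18.)
Burden on buyers: 12; on sellers: 6. (They sum to 18.)
The less price-elastic side of the market bears the larger share of a per-unit tax.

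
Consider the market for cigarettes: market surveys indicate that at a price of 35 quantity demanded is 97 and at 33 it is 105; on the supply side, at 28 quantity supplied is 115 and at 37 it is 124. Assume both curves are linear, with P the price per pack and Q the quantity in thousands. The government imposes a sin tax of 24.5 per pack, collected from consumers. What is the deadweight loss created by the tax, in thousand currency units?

Deadweight loss = 240.1 thousand.

Demand slope: (105 − 97)/(33 − 35) = -4, so Qd = 237 − 4P.
Supply slope: (124 − 115)/(37 − 28) = 1, so Qs = P + 87.
Before the tax: set 237 − 4P = P + 87 → P* = 30, Q* = 117.
With the tax collected from consumers, demand (in seller-price terms) shifts: Qd = 237 − 4(P + 24.5).
New equilibrium: consumers pay 34.9, sellers receive 10.4, Q = 97.4. (Wedge: Pb − Ps = 24.5.)
Quantity falls by |ΔQ| = |117 − 97.4| = 19.6.
DWL = ½ · t · |ΔQ| = ½ · 24.5 · 19.6 = 240.1.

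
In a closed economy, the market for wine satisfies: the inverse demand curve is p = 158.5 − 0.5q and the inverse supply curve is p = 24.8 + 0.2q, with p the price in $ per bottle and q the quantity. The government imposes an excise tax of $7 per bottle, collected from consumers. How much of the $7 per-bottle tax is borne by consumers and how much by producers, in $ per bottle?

Inverting to q(p) form: qd = 317 − 2p; qs = 5p − 124.
Without the tax, 317 − 2p = 5p − 124 gives 7p = 441, so p* = $63 and q* = 191.
With the tax collected from consumers, demand (in seller-price terms) shifts: qd = 317 − 2(p + 7).
New equilibrium: consumers pay $68, producers receive $61, q = 181. (Wedge: pb − ps = 7.)
Burden on consumers: $5; on producers: $2. (They sum to $7.)
The less price-elastic side of the market bears the larger share of a per-unit tax.

Consumers bear $5 per bottle; producers bear $2 per bottle.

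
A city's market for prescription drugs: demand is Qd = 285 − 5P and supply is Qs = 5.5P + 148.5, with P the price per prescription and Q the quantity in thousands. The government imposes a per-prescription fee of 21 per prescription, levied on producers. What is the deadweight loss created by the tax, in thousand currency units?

Deadweight loss = 577.5 thousand.

Before the tax: set 285 − 5P = 5.5P + 148.5 → P* = 13, Q* = 220.
With the tax collected from producers, supply shifts: Qs = 5.5(P − 21) + 148.5.
New equilibrium: consumers pay 24, producers receive 3, Q = 165. (Wedge: Pb − Ps = 21.)
Quantity falls by |ΔQ| = |220 − 165| = 55.
DWL = ½ · t · |ΔQ| = ½ · 21 · 55 = 577.5.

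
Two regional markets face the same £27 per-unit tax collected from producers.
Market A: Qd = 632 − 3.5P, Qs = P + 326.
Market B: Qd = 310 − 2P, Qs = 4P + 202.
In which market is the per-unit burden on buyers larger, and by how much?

Market A: pre-tax P* = £68, Q* = 394; post-tax Q = 373; per-unit burden on buyers = £6.
Market B: pre-tax P* = £18, Q* = 274; post-tax Q = 238; per-unit burden on buyers = £18.
Difference: £6 vs £18 → market B is larger by £12.

Market B, by £12.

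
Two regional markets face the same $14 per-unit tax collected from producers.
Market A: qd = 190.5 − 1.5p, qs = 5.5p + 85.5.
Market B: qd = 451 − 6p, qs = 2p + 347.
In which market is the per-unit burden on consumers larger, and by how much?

Market A, by $7.5.

Market A: pre-tax p* = $15, q* = 168; post-tax q = 151.5; per-unit burden on consumers = $11.
Market B: pre-tax p* = $13, q* = 373; post-tax q = 352; per-unit burden on consumers = $3.5.
Difference: $11 vs $3.5 → market A is larger by $7.5.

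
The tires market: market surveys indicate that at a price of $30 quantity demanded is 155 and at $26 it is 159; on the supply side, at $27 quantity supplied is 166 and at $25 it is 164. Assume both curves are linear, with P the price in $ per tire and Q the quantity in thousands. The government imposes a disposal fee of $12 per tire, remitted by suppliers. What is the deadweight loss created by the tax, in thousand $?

Deadweight loss = $36 thousand.

Demand slope: (159 − 155)/(26 − 30) = -1, so Qd = 185 − P.
Supply slope: (164 − 166)/(25 − 27) = 1, so Qs = P + 139.
Without the tax, 185 − P = P + 139 gives 2P = 46, so P* = $23 and Q* = 162.
With the tax collected from suppliers, supply shifts: Qs = (P − 12) + 139.
Solving gives Q = 156 with buyers paying $29 and suppliers receiving $17 (the $12 wedge).
Quantity falls by |ΔQ| = |162 − 156| = 6.
DWL = ½ · t · |ΔQ| = ½ · 12 · 6 = $36.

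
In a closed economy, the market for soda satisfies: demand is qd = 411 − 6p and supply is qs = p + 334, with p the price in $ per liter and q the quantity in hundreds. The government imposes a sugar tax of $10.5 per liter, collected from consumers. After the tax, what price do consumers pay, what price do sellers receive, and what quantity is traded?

Before the tax: set 411 − 6p = p + 334 → p* = $11, q* = 345.
With the tax collected from consumers, demand (in seller-price terms) shifts: qd = 411 − 6(p + 10.5).
New equilibrium: consumers pay $12.5, sellers receive $2, q = 336. (Wedge: pb − ps = 10.5.)

Consumers pay $12.5; sellers receive $2; quantity = 336.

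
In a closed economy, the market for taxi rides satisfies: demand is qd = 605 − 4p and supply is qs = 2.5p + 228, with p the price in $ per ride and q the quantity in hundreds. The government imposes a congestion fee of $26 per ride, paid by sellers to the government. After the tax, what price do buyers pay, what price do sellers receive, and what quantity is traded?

Buyers pay $68; sellers receive $42; quantity = 333.

Before the tax: set 605 − 4p = 2.5p + 228 → p* = $58, q* = 373.
With the tax collected from sellers, supply shifts: qs = 2.5(p − 26) + 228.
Solving gives q = 333 with buyers paying $68 and sellers receiving $42 (the $26 wedge).
The less price-elastic side of the market bears the larger share of a per-unit tax.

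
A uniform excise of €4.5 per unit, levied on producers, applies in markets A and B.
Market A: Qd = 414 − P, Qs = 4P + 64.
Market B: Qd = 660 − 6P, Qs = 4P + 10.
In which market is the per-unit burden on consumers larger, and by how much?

Market A: pre-tax P* = €70, Q* = 344; post-tax Q = 340.4; per-unit burden on consumers = €3.6.
Market B: pre-tax P* = €65, Q* = 270; post-tax Q = 259.2; per-unit burden on consumers = €1.8.
Difference: €3.6 vs €1.8 → market A is larger by €1.8.

Market A, by €1.8.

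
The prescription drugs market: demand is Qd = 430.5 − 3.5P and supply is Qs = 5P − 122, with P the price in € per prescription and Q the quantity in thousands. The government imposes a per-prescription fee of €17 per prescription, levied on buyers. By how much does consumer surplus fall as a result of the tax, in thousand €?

Consumer surplus falls by €1855 thousand.

Without the tax, 430.5 − 3.5P = 5P − 122 gives 8.5P = 552.5, so P* = €65 and Q* = 203.
With the tax collected from buyers, demand (in seller-price terms) shifts: Qd = 430.5 − 3.5(P + 17).
Solving gives Q = 168 with buyers paying €75 and producers receiving €58 (the €17 wedge).
ΔCS is the trapezoid between Q = 168 and Q = 203 of height €10: ½ · (203 + 168) · 10 = €1855.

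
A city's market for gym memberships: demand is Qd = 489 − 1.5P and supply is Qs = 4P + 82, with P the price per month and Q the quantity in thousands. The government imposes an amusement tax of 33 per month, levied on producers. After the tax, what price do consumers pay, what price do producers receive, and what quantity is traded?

Without the tax, 489 − 1.5P = 4P + 82 gives 5.5P = 407, so P* = 74 and Q* = 378.
With the tax collected from producers, supply shifts: Qs = 4(P − 33) + 82.
Solving gives Q = 342 with consumers paying 98 and producers receiving 65 (the 33 wedge).

Consumers pay 98; producers receive 65; quantity = 342.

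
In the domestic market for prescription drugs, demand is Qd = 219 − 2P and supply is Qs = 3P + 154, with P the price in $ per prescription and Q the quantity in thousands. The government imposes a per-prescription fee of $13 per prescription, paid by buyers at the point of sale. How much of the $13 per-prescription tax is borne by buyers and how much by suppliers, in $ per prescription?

Before the tax: set 219 − 2P = 3P + 154 → P* = $13, Q* = 193.
With the tax collected from buyers, demand (in seller-price terms) shifts: Qd = 219 − 2(P + 13).
New equilibrium: buyers pay $20.8, suppliers receive $7.8, Q = 177.4. (Wedge: Pb − Ps = 13.)
Burden on buyers: $7.8; on suppliers: $5.2. (They sum to $13.)
The less price-elastic side of the market bears the larger share of a per-unit tax.

Buyers bear $7.8 per prescription; suppliers bear $5.2 per prescription.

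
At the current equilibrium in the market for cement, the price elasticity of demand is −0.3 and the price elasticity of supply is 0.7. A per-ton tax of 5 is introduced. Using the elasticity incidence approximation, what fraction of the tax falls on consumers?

Incidence ratio: consumers' share ≈ εs / (εs + |εd|) = 0.7 / (0.7 + 0.3) = 0.7.
Supply is the more elastic side, so consumers bear the larger share.

Consumers' share ≈ 0.7.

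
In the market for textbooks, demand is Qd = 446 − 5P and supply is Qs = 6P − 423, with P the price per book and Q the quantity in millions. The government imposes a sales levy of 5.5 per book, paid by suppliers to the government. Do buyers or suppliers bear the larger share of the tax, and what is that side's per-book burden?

Buyers bear the larger share: 3 per book.

Before the tax: set 446 − 5P = 6P − 423 → P* = 79, Q* = 51.
With the tax collected from suppliers, supply shifts: Qs = 6(P − 5.5) − 423.
Solving gives Q = 36 with buyers paying 82 and suppliers receiving 76.5 (the 5.5 wedge).
Per-book burden: buyers 3, suppliers 2.5.
Buyers take the larger share because demand is less price-elastic here (demand slope 5 vs supply slope 6).
The less price-elastic side of the market bears the larger share of a per-unit tax.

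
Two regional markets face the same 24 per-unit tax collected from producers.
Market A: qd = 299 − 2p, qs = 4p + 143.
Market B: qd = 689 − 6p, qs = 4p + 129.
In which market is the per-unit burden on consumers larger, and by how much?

Market A: pre-tax p* = 26, q* = 247; post-tax q = 215; per-unit burden on consumers = 16.
Market B: pre-tax p* = 56, q* = 353; post-tax q = 295.4; per-unit burden on consumers = 9.6.
Difference: 16 vs 9.6 → market A is larger by 6.4.

Market A, by 6.4.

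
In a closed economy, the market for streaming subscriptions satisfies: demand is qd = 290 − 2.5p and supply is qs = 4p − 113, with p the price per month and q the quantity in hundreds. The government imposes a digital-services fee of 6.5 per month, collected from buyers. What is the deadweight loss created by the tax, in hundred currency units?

Without the tax, 290 − 2.5p = 4p − 113 gives 6.5p = 403, so p* = 62 and q* = 135.
With the tax collected from buyers, demand (in seller-price terms) shifts: qd = 290 − 2.5(p + 6.5).
New equilibrium: buyers pay 66, sellers receive 59.5, q = 125. (Wedge: pb − ps = 6.5.)
Quantity falls by |ΔQ| = |135 − 125| = 10.
DWL = ½ · t · |ΔQ| = ½ · 6.5 · 10 = 32.5.

Deadweight loss = 32.5 hundred.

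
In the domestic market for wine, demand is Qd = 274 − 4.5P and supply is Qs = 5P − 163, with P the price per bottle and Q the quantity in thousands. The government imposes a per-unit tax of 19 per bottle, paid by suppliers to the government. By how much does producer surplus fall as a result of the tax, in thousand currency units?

Without the tax, 274 − 4.5P = 5P − 163 gives 9.5P = 437, so P* = 46 and Q* = 67.
With the tax collected from suppliers, supply shifts: Qs = 5(P − 19) − 163.
New equilibrium: consumers pay 56, suppliers receive 37, Q = 22. (Wedge: Pb − Ps = 19.)
ΔPS is the trapezoid between Q = 22 and Q = 67 of height 9: ½ · (67 + 22) · 9 = 400.5.

Producer surplus falls by 400.5 thousand.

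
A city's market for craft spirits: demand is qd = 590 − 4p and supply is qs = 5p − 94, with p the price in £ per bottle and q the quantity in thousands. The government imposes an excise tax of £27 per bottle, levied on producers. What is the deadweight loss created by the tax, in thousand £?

Without the tax, 590 − 4p = 5p − 94 gives 9p = 684, so p* = £76 and q* = 286.
With the tax collected from producers, supply shifts: qs = 5(p − 27) − 94.
New equilibrium: consumers pay £91, producers receive £64, q = 226. (Wedge: pb − ps = 27.)
Quantity falls by |ΔQ| = |286 − 226| = 60.
DWL = ½ · t · |ΔQ| = ½ · 27 · 60 = £810.

Deadweight loss = £810 thousand.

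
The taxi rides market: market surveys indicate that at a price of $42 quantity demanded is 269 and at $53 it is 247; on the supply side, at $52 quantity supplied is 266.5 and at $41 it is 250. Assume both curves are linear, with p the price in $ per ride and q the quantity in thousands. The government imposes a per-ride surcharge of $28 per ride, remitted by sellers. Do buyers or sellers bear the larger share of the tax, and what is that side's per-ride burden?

Sellers bear the larger share: $16 per ride.

Demand slope: (247 − 269)/(53 − 42) = -2, so qd = 353 − 2p.
Supply slope: (250 − 266.5)/(41 − 52) = 1.5, so qs = 1.5p + 188.5.
Without the tax, 353 − 2p = 1.5p + 188.5 gives 3.5p = 164.5, so p* = $47 and q* = 259.
With the tax collected from sellers, supply shifts: qs = 1.5(p − 28) + 188.5.
New equilibrium: buyers pay $59, sellers receive $31, q = 235. (Wedge: pb − ps = 28.)
Per-ride burden: buyers $12, sellers $16.
Sellers take the larger share because supply is less price-elastic here (demand slope 2 vs supply slope 1.5).
The less price-elastic side of the market bears the larger share of a per-unit tax.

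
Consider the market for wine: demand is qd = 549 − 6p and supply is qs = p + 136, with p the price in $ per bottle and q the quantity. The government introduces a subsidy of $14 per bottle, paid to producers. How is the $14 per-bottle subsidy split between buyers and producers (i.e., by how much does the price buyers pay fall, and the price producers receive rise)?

Without the subsidy, 549 − 6p = p + 136 gives 7p = 413, so p* = $59 and q* = 195.
With a per-unit subsidy paid to producers, each receives p + 14 per unit sold, so supply becomes qs = (p + 14) + 136.
Solving gives q = 207 with buyers paying $57 and producers receiving $71 (the $14 wedge).
Gain to buyers: $2; to producers: $12. (They sum to $14.)

Buyers gain $2 per bottle; producers gain $12 per bottle.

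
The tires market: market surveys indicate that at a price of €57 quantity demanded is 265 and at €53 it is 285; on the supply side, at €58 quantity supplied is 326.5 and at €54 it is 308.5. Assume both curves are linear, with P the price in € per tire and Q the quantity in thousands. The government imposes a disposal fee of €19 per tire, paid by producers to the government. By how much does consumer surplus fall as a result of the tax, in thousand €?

Demand slope: (285 − 265)/(53 − 57) = -5, so Qd = 550 − 5P.
Supply slope: (308.5 − 326.5)/(54 − 58) = 4.5, so Qs = 4.5P + 65.5.
Without the tax, 550 − 5P = 4.5P + 65.5 gives 9.5P = 484.5, so P* = €51 and Q* = 295.
With the tax collected from producers, supply shifts: Qs = 4.5(P − 19) + 65.5.
New equilibrium: consumers pay €60, producers receive €41, Q = 250. (Wedge: Pb − Ps = 19.)
ΔCS is the trapezoid between Q = 250 and Q = 295 of height €9: ½ · (295 + 250) · 9 = €2452.5.

Consumer surplus falls by €2452.5 thousand.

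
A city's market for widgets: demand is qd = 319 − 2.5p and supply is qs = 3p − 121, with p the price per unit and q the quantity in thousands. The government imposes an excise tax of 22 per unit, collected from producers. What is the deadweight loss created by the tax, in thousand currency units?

Deadweight loss = 330 thousand.

Before the tax: set 319 − 2.5p = 3p − 121 → p* = 80, q* = 119.
With the tax collected from producers, supply shifts: qs = 3(p − 22) − 121.
Solving gives q = 89 with consumers paying 92 and producers receiving 70 (the 22 wedge).
Quantity falls by |ΔQ| = |119 − 89| = 30.
DWL = ½ · t · |ΔQ| = ½ · 22 · 30 = 330.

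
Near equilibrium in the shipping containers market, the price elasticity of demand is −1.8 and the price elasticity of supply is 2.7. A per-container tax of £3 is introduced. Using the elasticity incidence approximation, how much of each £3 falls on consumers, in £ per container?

Incidence ratio: consumers' share ≈ εs / (εs + |εd|) = 2.7 / (2.7 + 1.8) = 0.6.
So consumers bear ≈ 0.6 × £3 = £1.8; producers bear £1.2.

Consumers bear ≈ £1.8 per container.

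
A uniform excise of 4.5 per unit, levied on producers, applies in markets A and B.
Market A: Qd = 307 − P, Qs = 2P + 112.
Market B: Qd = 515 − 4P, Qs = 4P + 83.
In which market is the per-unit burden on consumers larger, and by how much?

Market A, by 0.75.

Market A: pre-tax P* = 65, Q* = 242; post-tax Q = 239; per-unit burden on consumers = 3.
Market B: pre-tax P* = 54, Q* = 299; post-tax Q = 290; per-unit burden on consumers = 2.25.
Difference: 3 vs 2.25 → market A is larger by 0.75.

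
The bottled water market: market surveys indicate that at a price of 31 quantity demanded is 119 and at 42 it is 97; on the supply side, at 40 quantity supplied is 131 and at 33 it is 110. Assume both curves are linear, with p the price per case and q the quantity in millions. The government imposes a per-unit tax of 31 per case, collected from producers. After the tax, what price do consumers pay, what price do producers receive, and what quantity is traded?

Demand slope: (97 − 119)/(42 − 31) = -2, so qd = 181 − 2p.
Supply slope: (110 − 131)/(33 − 40) = 3, so qs = 3p + 11.
Without the tax, 181 − 2p = 3p + 11 gives 5p = 170, so p* = 34 and q* = 113.
With the tax collected from producers, supply shifts: qs = 3(p − 31) + 11.
Solving gives q = 75.8 with consumers paying 52.6 and producers receiving 21.6 (the 31 wedge).

Consumers pay 52.6; producers receive 21.6; quantity = 75.8.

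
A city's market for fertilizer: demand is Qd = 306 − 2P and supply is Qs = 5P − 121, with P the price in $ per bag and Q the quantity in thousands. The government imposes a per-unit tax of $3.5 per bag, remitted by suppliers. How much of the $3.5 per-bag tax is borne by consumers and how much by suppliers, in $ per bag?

Before the tax: set 306 − 2P = 5P − 121 → P* = $61, Q* = 184.
With the tax collected from suppliers, supply shifts: Qs = 5(P − 3.5) − 121.
Solving gives Q = 179 with consumers paying $63.5 and suppliers receiving $60 (the $3.5 wedge).
Burden on consumers: $2.5; on suppliers: $1. (They sum to $3.5.)
The less price-elastic side of the market bears the larger share of a per-unit tax.

Consumers bear $2.5 per bag; suppliers bear $1 per bag.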